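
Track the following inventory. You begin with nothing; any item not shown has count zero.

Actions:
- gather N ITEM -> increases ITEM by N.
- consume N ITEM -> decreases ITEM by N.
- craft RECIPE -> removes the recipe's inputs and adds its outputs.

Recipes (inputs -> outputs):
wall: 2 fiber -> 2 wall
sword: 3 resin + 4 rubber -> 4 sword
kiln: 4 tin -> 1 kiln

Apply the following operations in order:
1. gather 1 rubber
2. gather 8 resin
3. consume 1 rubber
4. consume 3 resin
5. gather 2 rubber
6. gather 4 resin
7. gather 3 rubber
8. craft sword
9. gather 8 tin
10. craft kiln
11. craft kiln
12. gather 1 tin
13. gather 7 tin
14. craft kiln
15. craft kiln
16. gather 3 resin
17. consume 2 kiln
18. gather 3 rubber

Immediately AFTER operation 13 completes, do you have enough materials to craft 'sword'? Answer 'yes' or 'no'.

Answer: no

Derivation:
After 1 (gather 1 rubber): rubber=1
After 2 (gather 8 resin): resin=8 rubber=1
After 3 (consume 1 rubber): resin=8
After 4 (consume 3 resin): resin=5
After 5 (gather 2 rubber): resin=5 rubber=2
After 6 (gather 4 resin): resin=9 rubber=2
After 7 (gather 3 rubber): resin=9 rubber=5
After 8 (craft sword): resin=6 rubber=1 sword=4
After 9 (gather 8 tin): resin=6 rubber=1 sword=4 tin=8
After 10 (craft kiln): kiln=1 resin=6 rubber=1 sword=4 tin=4
After 11 (craft kiln): kiln=2 resin=6 rubber=1 sword=4
After 12 (gather 1 tin): kiln=2 resin=6 rubber=1 sword=4 tin=1
After 13 (gather 7 tin): kiln=2 resin=6 rubber=1 sword=4 tin=8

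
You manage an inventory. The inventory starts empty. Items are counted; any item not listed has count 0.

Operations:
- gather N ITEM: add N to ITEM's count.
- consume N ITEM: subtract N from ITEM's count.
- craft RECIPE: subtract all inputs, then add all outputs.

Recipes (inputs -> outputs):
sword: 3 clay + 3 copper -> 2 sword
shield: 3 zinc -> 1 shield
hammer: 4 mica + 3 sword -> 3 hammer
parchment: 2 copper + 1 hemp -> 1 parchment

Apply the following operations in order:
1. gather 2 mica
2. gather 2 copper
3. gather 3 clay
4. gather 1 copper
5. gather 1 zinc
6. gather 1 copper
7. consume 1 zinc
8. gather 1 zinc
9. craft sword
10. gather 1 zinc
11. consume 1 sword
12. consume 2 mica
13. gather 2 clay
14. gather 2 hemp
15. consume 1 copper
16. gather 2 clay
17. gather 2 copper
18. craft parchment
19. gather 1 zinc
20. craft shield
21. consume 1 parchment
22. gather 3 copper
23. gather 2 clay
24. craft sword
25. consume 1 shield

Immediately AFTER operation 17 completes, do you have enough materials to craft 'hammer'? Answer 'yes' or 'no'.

After 1 (gather 2 mica): mica=2
After 2 (gather 2 copper): copper=2 mica=2
After 3 (gather 3 clay): clay=3 copper=2 mica=2
After 4 (gather 1 copper): clay=3 copper=3 mica=2
After 5 (gather 1 zinc): clay=3 copper=3 mica=2 zinc=1
After 6 (gather 1 copper): clay=3 copper=4 mica=2 zinc=1
After 7 (consume 1 zinc): clay=3 copper=4 mica=2
After 8 (gather 1 zinc): clay=3 copper=4 mica=2 zinc=1
After 9 (craft sword): copper=1 mica=2 sword=2 zinc=1
After 10 (gather 1 zinc): copper=1 mica=2 sword=2 zinc=2
After 11 (consume 1 sword): copper=1 mica=2 sword=1 zinc=2
After 12 (consume 2 mica): copper=1 sword=1 zinc=2
After 13 (gather 2 clay): clay=2 copper=1 sword=1 zinc=2
After 14 (gather 2 hemp): clay=2 copper=1 hemp=2 sword=1 zinc=2
After 15 (consume 1 copper): clay=2 hemp=2 sword=1 zinc=2
After 16 (gather 2 clay): clay=4 hemp=2 sword=1 zinc=2
After 17 (gather 2 copper): clay=4 copper=2 hemp=2 sword=1 zinc=2

Answer: no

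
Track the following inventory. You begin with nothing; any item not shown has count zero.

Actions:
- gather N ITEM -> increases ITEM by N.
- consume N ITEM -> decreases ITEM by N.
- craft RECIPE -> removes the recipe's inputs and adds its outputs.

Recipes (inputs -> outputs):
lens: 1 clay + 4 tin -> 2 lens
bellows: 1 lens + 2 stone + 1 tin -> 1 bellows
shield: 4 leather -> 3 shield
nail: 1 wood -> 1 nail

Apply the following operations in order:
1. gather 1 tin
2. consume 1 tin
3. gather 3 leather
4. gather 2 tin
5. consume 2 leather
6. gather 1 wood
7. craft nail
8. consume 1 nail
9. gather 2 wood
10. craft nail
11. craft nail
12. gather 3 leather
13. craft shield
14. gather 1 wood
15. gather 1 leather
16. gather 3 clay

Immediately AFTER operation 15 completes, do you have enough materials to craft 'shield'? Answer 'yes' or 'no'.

After 1 (gather 1 tin): tin=1
After 2 (consume 1 tin): (empty)
After 3 (gather 3 leather): leather=3
After 4 (gather 2 tin): leather=3 tin=2
After 5 (consume 2 leather): leather=1 tin=2
After 6 (gather 1 wood): leather=1 tin=2 wood=1
After 7 (craft nail): leather=1 nail=1 tin=2
After 8 (consume 1 nail): leather=1 tin=2
After 9 (gather 2 wood): leather=1 tin=2 wood=2
After 10 (craft nail): leather=1 nail=1 tin=2 wood=1
After 11 (craft nail): leather=1 nail=2 tin=2
After 12 (gather 3 leather): leather=4 nail=2 tin=2
After 13 (craft shield): nail=2 shield=3 tin=2
After 14 (gather 1 wood): nail=2 shield=3 tin=2 wood=1
After 15 (gather 1 leather): leather=1 nail=2 shield=3 tin=2 wood=1

Answer: no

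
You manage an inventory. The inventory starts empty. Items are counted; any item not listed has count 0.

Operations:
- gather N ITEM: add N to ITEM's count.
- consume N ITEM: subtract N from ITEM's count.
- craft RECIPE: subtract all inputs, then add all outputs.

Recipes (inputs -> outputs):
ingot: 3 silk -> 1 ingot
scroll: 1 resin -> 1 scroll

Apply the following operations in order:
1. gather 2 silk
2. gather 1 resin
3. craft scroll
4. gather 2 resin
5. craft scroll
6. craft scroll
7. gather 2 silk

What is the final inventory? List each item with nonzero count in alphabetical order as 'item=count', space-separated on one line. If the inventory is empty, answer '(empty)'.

After 1 (gather 2 silk): silk=2
After 2 (gather 1 resin): resin=1 silk=2
After 3 (craft scroll): scroll=1 silk=2
After 4 (gather 2 resin): resin=2 scroll=1 silk=2
After 5 (craft scroll): resin=1 scroll=2 silk=2
After 6 (craft scroll): scroll=3 silk=2
After 7 (gather 2 silk): scroll=3 silk=4

Answer: scroll=3 silk=4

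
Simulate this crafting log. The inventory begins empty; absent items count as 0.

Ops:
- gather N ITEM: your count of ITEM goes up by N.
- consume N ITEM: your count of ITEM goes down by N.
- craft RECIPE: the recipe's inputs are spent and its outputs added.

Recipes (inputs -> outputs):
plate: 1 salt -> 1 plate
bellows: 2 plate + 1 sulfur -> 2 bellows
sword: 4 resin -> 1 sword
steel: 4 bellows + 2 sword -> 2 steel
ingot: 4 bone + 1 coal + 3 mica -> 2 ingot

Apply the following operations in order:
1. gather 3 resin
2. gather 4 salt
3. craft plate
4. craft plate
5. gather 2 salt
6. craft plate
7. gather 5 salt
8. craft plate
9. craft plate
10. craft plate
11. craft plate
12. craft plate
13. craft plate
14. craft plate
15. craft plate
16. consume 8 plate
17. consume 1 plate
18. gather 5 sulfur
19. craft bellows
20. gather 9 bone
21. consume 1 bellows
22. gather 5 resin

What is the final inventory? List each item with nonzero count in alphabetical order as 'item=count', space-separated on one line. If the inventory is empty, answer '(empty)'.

After 1 (gather 3 resin): resin=3
After 2 (gather 4 salt): resin=3 salt=4
After 3 (craft plate): plate=1 resin=3 salt=3
After 4 (craft plate): plate=2 resin=3 salt=2
After 5 (gather 2 salt): plate=2 resin=3 salt=4
After 6 (craft plate): plate=3 resin=3 salt=3
After 7 (gather 5 salt): plate=3 resin=3 salt=8
After 8 (craft plate): plate=4 resin=3 salt=7
After 9 (craft plate): plate=5 resin=3 salt=6
After 10 (craft plate): plate=6 resin=3 salt=5
After 11 (craft plate): plate=7 resin=3 salt=4
After 12 (craft plate): plate=8 resin=3 salt=3
After 13 (craft plate): plate=9 resin=3 salt=2
After 14 (craft plate): plate=10 resin=3 salt=1
After 15 (craft plate): plate=11 resin=3
After 16 (consume 8 plate): plate=3 resin=3
After 17 (consume 1 plate): plate=2 resin=3
After 18 (gather 5 sulfur): plate=2 resin=3 sulfur=5
After 19 (craft bellows): bellows=2 resin=3 sulfur=4
After 20 (gather 9 bone): bellows=2 bone=9 resin=3 sulfur=4
After 21 (consume 1 bellows): bellows=1 bone=9 resin=3 sulfur=4
After 22 (gather 5 resin): bellows=1 bone=9 resin=8 sulfur=4

Answer: bellows=1 bone=9 resin=8 sulfur=4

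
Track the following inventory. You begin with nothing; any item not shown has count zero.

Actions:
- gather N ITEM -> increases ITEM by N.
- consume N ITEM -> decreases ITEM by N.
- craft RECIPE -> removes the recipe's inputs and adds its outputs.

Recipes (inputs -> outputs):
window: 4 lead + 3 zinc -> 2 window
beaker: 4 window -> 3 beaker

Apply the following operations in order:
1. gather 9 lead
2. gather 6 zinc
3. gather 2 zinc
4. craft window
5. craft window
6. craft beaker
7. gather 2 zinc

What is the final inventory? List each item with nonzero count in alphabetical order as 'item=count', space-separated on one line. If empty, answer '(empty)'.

Answer: beaker=3 lead=1 zinc=4

Derivation:
After 1 (gather 9 lead): lead=9
After 2 (gather 6 zinc): lead=9 zinc=6
After 3 (gather 2 zinc): lead=9 zinc=8
After 4 (craft window): lead=5 window=2 zinc=5
After 5 (craft window): lead=1 window=4 zinc=2
After 6 (craft beaker): beaker=3 lead=1 zinc=2
After 7 (gather 2 zinc): beaker=3 lead=1 zinc=4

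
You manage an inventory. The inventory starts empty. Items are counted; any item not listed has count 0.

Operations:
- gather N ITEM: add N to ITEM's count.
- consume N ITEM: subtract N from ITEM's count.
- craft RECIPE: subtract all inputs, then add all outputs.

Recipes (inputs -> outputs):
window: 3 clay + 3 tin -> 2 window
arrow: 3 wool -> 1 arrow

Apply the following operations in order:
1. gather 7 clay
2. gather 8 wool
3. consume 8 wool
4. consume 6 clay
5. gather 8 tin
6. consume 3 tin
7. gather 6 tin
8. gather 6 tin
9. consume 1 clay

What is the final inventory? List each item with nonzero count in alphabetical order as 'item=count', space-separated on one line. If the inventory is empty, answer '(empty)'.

Answer: tin=17

Derivation:
After 1 (gather 7 clay): clay=7
After 2 (gather 8 wool): clay=7 wool=8
After 3 (consume 8 wool): clay=7
After 4 (consume 6 clay): clay=1
After 5 (gather 8 tin): clay=1 tin=8
After 6 (consume 3 tin): clay=1 tin=5
After 7 (gather 6 tin): clay=1 tin=11
After 8 (gather 6 tin): clay=1 tin=17
After 9 (consume 1 clay): tin=17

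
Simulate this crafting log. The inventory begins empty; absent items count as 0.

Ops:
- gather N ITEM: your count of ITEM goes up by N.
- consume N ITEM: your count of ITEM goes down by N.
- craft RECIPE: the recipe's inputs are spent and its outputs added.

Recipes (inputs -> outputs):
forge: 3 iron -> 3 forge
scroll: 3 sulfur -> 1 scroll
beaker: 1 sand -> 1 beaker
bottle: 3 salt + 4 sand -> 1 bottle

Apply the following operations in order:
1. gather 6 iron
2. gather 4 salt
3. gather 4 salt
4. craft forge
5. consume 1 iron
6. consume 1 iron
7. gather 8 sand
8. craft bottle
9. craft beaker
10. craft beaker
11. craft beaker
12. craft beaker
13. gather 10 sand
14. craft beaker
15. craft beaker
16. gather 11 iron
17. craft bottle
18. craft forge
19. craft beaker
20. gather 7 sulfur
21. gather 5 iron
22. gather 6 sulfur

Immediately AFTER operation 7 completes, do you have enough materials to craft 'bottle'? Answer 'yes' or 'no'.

After 1 (gather 6 iron): iron=6
After 2 (gather 4 salt): iron=6 salt=4
After 3 (gather 4 salt): iron=6 salt=8
After 4 (craft forge): forge=3 iron=3 salt=8
After 5 (consume 1 iron): forge=3 iron=2 salt=8
After 6 (consume 1 iron): forge=3 iron=1 salt=8
After 7 (gather 8 sand): forge=3 iron=1 salt=8 sand=8

Answer: yes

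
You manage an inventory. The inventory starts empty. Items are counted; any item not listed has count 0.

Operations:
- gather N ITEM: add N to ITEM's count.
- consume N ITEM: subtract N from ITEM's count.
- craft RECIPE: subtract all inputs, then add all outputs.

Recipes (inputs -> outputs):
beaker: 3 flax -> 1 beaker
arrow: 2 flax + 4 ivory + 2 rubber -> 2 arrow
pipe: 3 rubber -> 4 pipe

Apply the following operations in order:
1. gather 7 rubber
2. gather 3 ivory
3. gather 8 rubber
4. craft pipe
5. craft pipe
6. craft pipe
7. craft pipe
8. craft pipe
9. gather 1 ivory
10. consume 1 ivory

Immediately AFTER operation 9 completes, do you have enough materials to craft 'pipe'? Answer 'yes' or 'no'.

Answer: no

Derivation:
After 1 (gather 7 rubber): rubber=7
After 2 (gather 3 ivory): ivory=3 rubber=7
After 3 (gather 8 rubber): ivory=3 rubber=15
After 4 (craft pipe): ivory=3 pipe=4 rubber=12
After 5 (craft pipe): ivory=3 pipe=8 rubber=9
After 6 (craft pipe): ivory=3 pipe=12 rubber=6
After 7 (craft pipe): ivory=3 pipe=16 rubber=3
After 8 (craft pipe): ivory=3 pipe=20
After 9 (gather 1 ivory): ivory=4 pipe=20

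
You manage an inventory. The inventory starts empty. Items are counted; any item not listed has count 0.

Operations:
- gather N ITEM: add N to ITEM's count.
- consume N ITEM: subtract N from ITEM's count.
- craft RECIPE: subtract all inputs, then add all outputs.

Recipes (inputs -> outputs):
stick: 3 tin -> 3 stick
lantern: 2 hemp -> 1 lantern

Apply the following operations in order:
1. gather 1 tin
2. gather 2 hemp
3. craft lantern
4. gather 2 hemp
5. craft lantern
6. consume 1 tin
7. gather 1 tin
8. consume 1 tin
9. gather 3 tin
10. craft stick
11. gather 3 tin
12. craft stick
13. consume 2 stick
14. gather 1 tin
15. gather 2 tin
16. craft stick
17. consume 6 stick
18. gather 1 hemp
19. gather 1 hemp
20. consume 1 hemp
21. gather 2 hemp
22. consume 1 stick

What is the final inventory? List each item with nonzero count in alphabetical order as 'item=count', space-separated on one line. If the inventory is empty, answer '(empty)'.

Answer: hemp=3 lantern=2

Derivation:
After 1 (gather 1 tin): tin=1
After 2 (gather 2 hemp): hemp=2 tin=1
After 3 (craft lantern): lantern=1 tin=1
After 4 (gather 2 hemp): hemp=2 lantern=1 tin=1
After 5 (craft lantern): lantern=2 tin=1
After 6 (consume 1 tin): lantern=2
After 7 (gather 1 tin): lantern=2 tin=1
After 8 (consume 1 tin): lantern=2
After 9 (gather 3 tin): lantern=2 tin=3
After 10 (craft stick): lantern=2 stick=3
After 11 (gather 3 tin): lantern=2 stick=3 tin=3
After 12 (craft stick): lantern=2 stick=6
After 13 (consume 2 stick): lantern=2 stick=4
After 14 (gather 1 tin): lantern=2 stick=4 tin=1
After 15 (gather 2 tin): lantern=2 stick=4 tin=3
After 16 (craft stick): lantern=2 stick=7
After 17 (consume 6 stick): lantern=2 stick=1
After 18 (gather 1 hemp): hemp=1 lantern=2 stick=1
After 19 (gather 1 hemp): hemp=2 lantern=2 stick=1
After 20 (consume 1 hemp): hemp=1 lantern=2 stick=1
After 21 (gather 2 hemp): hemp=3 lantern=2 stick=1
After 22 (consume 1 stick): hemp=3 lantern=2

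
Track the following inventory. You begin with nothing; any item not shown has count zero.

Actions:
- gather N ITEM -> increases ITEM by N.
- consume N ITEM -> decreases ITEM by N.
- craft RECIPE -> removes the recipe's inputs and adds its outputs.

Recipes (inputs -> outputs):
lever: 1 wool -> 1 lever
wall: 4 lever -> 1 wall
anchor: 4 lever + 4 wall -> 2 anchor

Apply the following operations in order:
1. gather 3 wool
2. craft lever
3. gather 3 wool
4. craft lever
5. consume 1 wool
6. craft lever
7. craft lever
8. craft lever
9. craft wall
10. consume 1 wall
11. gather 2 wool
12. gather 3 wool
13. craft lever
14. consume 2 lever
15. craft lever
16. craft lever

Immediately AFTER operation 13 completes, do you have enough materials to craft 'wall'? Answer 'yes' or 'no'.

Answer: no

Derivation:
After 1 (gather 3 wool): wool=3
After 2 (craft lever): lever=1 wool=2
After 3 (gather 3 wool): lever=1 wool=5
After 4 (craft lever): lever=2 wool=4
After 5 (consume 1 wool): lever=2 wool=3
After 6 (craft lever): lever=3 wool=2
After 7 (craft lever): lever=4 wool=1
After 8 (craft lever): lever=5
After 9 (craft wall): lever=1 wall=1
After 10 (consume 1 wall): lever=1
After 11 (gather 2 wool): lever=1 wool=2
After 12 (gather 3 wool): lever=1 wool=5
After 13 (craft lever): lever=2 wool=4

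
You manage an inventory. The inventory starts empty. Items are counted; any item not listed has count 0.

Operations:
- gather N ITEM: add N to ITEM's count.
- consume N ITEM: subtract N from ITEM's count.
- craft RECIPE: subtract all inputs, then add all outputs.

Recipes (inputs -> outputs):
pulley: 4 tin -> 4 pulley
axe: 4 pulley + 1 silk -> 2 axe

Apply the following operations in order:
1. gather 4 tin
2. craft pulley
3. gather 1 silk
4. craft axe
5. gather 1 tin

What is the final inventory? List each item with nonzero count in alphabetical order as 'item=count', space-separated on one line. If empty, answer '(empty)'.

After 1 (gather 4 tin): tin=4
After 2 (craft pulley): pulley=4
After 3 (gather 1 silk): pulley=4 silk=1
After 4 (craft axe): axe=2
After 5 (gather 1 tin): axe=2 tin=1

Answer: axe=2 tin=1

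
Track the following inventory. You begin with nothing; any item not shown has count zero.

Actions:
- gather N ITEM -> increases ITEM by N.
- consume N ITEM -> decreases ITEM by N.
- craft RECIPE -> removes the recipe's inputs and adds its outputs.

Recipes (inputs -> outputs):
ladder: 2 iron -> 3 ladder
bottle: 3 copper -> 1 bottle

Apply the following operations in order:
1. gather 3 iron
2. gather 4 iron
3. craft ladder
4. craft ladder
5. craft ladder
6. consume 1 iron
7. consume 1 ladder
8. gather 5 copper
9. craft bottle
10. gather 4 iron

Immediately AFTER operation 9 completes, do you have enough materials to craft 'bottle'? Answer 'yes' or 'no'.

After 1 (gather 3 iron): iron=3
After 2 (gather 4 iron): iron=7
After 3 (craft ladder): iron=5 ladder=3
After 4 (craft ladder): iron=3 ladder=6
After 5 (craft ladder): iron=1 ladder=9
After 6 (consume 1 iron): ladder=9
After 7 (consume 1 ladder): ladder=8
After 8 (gather 5 copper): copper=5 ladder=8
After 9 (craft bottle): bottle=1 copper=2 ladder=8

Answer: no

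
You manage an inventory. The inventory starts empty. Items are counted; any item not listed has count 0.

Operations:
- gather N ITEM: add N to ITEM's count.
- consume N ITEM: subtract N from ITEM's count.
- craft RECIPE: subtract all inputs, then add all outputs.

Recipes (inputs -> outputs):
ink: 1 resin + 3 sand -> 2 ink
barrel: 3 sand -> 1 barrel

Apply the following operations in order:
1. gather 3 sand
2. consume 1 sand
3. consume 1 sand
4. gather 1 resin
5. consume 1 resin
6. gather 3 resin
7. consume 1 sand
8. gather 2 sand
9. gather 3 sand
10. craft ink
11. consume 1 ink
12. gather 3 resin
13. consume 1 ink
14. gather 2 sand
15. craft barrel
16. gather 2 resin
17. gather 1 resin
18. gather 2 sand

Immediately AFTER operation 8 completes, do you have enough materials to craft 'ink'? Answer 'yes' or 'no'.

After 1 (gather 3 sand): sand=3
After 2 (consume 1 sand): sand=2
After 3 (consume 1 sand): sand=1
After 4 (gather 1 resin): resin=1 sand=1
After 5 (consume 1 resin): sand=1
After 6 (gather 3 resin): resin=3 sand=1
After 7 (consume 1 sand): resin=3
After 8 (gather 2 sand): resin=3 sand=2

Answer: no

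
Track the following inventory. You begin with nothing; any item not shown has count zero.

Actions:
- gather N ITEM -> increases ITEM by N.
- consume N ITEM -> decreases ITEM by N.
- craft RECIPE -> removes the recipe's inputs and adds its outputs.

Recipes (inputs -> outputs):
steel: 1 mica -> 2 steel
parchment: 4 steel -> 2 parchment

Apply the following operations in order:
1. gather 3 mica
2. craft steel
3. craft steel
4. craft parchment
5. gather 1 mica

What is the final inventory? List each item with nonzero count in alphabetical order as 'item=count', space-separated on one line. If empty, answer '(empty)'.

Answer: mica=2 parchment=2

Derivation:
After 1 (gather 3 mica): mica=3
After 2 (craft steel): mica=2 steel=2
After 3 (craft steel): mica=1 steel=4
After 4 (craft parchment): mica=1 parchment=2
After 5 (gather 1 mica): mica=2 parchment=2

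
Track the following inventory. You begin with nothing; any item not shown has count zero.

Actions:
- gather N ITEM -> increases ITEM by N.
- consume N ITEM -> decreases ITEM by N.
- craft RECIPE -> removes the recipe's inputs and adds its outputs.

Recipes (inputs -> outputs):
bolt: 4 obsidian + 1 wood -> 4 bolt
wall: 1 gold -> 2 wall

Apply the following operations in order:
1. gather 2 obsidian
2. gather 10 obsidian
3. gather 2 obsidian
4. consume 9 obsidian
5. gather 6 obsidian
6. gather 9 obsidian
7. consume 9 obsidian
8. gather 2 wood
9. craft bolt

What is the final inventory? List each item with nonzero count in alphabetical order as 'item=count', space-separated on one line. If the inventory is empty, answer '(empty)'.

After 1 (gather 2 obsidian): obsidian=2
After 2 (gather 10 obsidian): obsidian=12
After 3 (gather 2 obsidian): obsidian=14
After 4 (consume 9 obsidian): obsidian=5
After 5 (gather 6 obsidian): obsidian=11
After 6 (gather 9 obsidian): obsidian=20
After 7 (consume 9 obsidian): obsidian=11
After 8 (gather 2 wood): obsidian=11 wood=2
After 9 (craft bolt): bolt=4 obsidian=7 wood=1

Answer: bolt=4 obsidian=7 wood=1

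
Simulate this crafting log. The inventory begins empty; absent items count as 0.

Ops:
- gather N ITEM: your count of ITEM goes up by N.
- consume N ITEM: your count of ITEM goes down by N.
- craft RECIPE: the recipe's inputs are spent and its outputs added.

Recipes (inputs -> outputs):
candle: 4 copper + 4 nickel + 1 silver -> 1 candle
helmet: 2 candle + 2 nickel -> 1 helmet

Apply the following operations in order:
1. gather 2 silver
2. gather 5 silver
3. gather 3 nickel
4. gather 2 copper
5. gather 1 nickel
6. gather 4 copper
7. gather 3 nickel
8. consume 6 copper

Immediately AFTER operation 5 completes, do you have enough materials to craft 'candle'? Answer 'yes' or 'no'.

After 1 (gather 2 silver): silver=2
After 2 (gather 5 silver): silver=7
After 3 (gather 3 nickel): nickel=3 silver=7
After 4 (gather 2 copper): copper=2 nickel=3 silver=7
After 5 (gather 1 nickel): copper=2 nickel=4 silver=7

Answer: no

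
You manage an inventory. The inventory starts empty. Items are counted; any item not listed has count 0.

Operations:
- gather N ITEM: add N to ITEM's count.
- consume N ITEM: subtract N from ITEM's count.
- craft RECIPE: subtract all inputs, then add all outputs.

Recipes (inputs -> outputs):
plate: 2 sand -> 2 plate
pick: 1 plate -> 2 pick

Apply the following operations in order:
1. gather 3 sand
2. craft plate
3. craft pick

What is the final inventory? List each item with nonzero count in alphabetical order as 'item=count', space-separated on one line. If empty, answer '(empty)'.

After 1 (gather 3 sand): sand=3
After 2 (craft plate): plate=2 sand=1
After 3 (craft pick): pick=2 plate=1 sand=1

Answer: pick=2 plate=1 sand=1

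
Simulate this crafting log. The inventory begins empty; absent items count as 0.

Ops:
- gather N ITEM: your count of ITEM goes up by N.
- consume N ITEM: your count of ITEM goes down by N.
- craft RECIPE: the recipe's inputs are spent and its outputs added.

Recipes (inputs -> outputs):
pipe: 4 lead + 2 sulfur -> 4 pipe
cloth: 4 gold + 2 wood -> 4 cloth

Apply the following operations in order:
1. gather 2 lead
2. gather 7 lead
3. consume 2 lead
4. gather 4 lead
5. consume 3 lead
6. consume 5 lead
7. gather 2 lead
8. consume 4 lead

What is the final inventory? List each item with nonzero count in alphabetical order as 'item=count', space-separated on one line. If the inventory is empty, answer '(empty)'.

Answer: lead=1

Derivation:
After 1 (gather 2 lead): lead=2
After 2 (gather 7 lead): lead=9
After 3 (consume 2 lead): lead=7
After 4 (gather 4 lead): lead=11
After 5 (consume 3 lead): lead=8
After 6 (consume 5 lead): lead=3
After 7 (gather 2 lead): lead=5
After 8 (consume 4 lead): lead=1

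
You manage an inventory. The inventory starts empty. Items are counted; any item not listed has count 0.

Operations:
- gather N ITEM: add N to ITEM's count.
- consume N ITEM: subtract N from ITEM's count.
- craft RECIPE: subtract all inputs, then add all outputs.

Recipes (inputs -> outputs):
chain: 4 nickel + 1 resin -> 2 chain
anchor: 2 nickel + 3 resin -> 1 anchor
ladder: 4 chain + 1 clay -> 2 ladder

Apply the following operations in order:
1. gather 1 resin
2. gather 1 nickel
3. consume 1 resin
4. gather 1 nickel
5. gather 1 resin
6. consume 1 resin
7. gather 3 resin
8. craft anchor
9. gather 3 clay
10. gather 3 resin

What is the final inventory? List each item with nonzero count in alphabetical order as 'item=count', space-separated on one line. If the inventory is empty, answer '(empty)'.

After 1 (gather 1 resin): resin=1
After 2 (gather 1 nickel): nickel=1 resin=1
After 3 (consume 1 resin): nickel=1
After 4 (gather 1 nickel): nickel=2
After 5 (gather 1 resin): nickel=2 resin=1
After 6 (consume 1 resin): nickel=2
After 7 (gather 3 resin): nickel=2 resin=3
After 8 (craft anchor): anchor=1
After 9 (gather 3 clay): anchor=1 clay=3
After 10 (gather 3 resin): anchor=1 clay=3 resin=3

Answer: anchor=1 clay=3 resin=3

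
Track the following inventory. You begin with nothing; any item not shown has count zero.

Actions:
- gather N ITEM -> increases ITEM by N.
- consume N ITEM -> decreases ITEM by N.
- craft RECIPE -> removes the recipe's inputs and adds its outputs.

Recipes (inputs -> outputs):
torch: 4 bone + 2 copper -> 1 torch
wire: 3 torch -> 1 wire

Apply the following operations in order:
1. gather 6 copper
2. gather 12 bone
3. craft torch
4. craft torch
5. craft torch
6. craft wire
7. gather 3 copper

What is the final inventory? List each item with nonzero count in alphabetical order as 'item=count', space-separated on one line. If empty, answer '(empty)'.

After 1 (gather 6 copper): copper=6
After 2 (gather 12 bone): bone=12 copper=6
After 3 (craft torch): bone=8 copper=4 torch=1
After 4 (craft torch): bone=4 copper=2 torch=2
After 5 (craft torch): torch=3
After 6 (craft wire): wire=1
After 7 (gather 3 copper): copper=3 wire=1

Answer: copper=3 wire=1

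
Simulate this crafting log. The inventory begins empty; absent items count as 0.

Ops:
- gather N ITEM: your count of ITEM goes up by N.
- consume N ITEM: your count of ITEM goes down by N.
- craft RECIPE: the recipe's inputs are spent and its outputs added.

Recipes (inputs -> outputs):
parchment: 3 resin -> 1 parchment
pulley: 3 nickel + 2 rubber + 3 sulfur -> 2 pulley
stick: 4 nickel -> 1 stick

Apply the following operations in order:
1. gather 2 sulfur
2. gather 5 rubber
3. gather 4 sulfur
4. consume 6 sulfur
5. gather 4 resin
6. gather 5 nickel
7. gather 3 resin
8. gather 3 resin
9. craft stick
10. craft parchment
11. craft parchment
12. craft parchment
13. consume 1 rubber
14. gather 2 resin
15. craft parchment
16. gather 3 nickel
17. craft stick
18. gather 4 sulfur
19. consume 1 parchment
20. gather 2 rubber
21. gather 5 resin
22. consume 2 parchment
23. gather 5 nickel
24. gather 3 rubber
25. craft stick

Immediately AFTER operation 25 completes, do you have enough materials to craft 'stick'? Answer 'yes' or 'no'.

After 1 (gather 2 sulfur): sulfur=2
After 2 (gather 5 rubber): rubber=5 sulfur=2
After 3 (gather 4 sulfur): rubber=5 sulfur=6
After 4 (consume 6 sulfur): rubber=5
After 5 (gather 4 resin): resin=4 rubber=5
After 6 (gather 5 nickel): nickel=5 resin=4 rubber=5
After 7 (gather 3 resin): nickel=5 resin=7 rubber=5
After 8 (gather 3 resin): nickel=5 resin=10 rubber=5
After 9 (craft stick): nickel=1 resin=10 rubber=5 stick=1
After 10 (craft parchment): nickel=1 parchment=1 resin=7 rubber=5 stick=1
After 11 (craft parchment): nickel=1 parchment=2 resin=4 rubber=5 stick=1
After 12 (craft parchment): nickel=1 parchment=3 resin=1 rubber=5 stick=1
After 13 (consume 1 rubber): nickel=1 parchment=3 resin=1 rubber=4 stick=1
After 14 (gather 2 resin): nickel=1 parchment=3 resin=3 rubber=4 stick=1
After 15 (craft parchment): nickel=1 parchment=4 rubber=4 stick=1
After 16 (gather 3 nickel): nickel=4 parchment=4 rubber=4 stick=1
After 17 (craft stick): parchment=4 rubber=4 stick=2
After 18 (gather 4 sulfur): parchment=4 rubber=4 stick=2 sulfur=4
After 19 (consume 1 parchment): parchment=3 rubber=4 stick=2 sulfur=4
After 20 (gather 2 rubber): parchment=3 rubber=6 stick=2 sulfur=4
After 21 (gather 5 resin): parchment=3 resin=5 rubber=6 stick=2 sulfur=4
After 22 (consume 2 parchment): parchment=1 resin=5 rubber=6 stick=2 sulfur=4
After 23 (gather 5 nickel): nickel=5 parchment=1 resin=5 rubber=6 stick=2 sulfur=4
After 24 (gather 3 rubber): nickel=5 parchment=1 resin=5 rubber=9 stick=2 sulfur=4
After 25 (craft stick): nickel=1 parchment=1 resin=5 rubber=9 stick=3 sulfur=4

Answer: no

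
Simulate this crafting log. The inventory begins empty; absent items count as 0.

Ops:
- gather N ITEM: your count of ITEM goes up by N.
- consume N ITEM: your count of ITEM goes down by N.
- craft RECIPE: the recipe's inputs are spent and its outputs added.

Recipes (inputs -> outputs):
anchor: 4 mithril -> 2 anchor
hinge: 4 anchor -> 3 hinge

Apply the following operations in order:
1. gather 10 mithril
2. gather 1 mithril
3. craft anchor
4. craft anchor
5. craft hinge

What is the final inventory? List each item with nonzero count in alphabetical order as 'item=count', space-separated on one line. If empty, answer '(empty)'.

Answer: hinge=3 mithril=3

Derivation:
After 1 (gather 10 mithril): mithril=10
After 2 (gather 1 mithril): mithril=11
After 3 (craft anchor): anchor=2 mithril=7
After 4 (craft anchor): anchor=4 mithril=3
After 5 (craft hinge): hinge=3 mithril=3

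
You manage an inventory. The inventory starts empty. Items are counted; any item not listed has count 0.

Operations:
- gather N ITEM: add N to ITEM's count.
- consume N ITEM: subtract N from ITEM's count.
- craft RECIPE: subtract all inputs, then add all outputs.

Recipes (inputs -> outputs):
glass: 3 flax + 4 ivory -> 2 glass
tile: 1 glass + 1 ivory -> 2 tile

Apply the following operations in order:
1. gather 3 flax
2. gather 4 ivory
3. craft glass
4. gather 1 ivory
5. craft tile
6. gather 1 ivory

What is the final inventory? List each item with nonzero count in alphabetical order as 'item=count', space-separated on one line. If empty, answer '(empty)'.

After 1 (gather 3 flax): flax=3
After 2 (gather 4 ivory): flax=3 ivory=4
After 3 (craft glass): glass=2
After 4 (gather 1 ivory): glass=2 ivory=1
After 5 (craft tile): glass=1 tile=2
After 6 (gather 1 ivory): glass=1 ivory=1 tile=2

Answer: glass=1 ivory=1 tile=2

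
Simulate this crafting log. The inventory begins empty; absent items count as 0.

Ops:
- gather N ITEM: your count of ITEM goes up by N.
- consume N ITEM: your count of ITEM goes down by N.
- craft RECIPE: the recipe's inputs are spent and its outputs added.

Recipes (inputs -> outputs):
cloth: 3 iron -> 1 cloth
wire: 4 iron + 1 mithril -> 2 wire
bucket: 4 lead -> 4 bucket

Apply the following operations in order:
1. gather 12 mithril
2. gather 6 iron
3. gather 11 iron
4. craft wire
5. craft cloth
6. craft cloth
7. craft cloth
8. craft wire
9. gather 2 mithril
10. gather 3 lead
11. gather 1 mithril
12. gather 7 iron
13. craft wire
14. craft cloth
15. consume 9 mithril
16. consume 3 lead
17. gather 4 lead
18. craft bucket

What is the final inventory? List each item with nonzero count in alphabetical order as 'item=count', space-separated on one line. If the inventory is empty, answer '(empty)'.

Answer: bucket=4 cloth=4 mithril=3 wire=6

Derivation:
After 1 (gather 12 mithril): mithril=12
After 2 (gather 6 iron): iron=6 mithril=12
After 3 (gather 11 iron): iron=17 mithril=12
After 4 (craft wire): iron=13 mithril=11 wire=2
After 5 (craft cloth): cloth=1 iron=10 mithril=11 wire=2
After 6 (craft cloth): cloth=2 iron=7 mithril=11 wire=2
After 7 (craft cloth): cloth=3 iron=4 mithril=11 wire=2
After 8 (craft wire): cloth=3 mithril=10 wire=4
After 9 (gather 2 mithril): cloth=3 mithril=12 wire=4
After 10 (gather 3 lead): cloth=3 lead=3 mithril=12 wire=4
After 11 (gather 1 mithril): cloth=3 lead=3 mithril=13 wire=4
After 12 (gather 7 iron): cloth=3 iron=7 lead=3 mithril=13 wire=4
After 13 (craft wire): cloth=3 iron=3 lead=3 mithril=12 wire=6
After 14 (craft cloth): cloth=4 lead=3 mithril=12 wire=6
After 15 (consume 9 mithril): cloth=4 lead=3 mithril=3 wire=6
After 16 (consume 3 lead): cloth=4 mithril=3 wire=6
After 17 (gather 4 lead): cloth=4 lead=4 mithril=3 wire=6
After 18 (craft bucket): bucket=4 cloth=4 mithril=3 wire=6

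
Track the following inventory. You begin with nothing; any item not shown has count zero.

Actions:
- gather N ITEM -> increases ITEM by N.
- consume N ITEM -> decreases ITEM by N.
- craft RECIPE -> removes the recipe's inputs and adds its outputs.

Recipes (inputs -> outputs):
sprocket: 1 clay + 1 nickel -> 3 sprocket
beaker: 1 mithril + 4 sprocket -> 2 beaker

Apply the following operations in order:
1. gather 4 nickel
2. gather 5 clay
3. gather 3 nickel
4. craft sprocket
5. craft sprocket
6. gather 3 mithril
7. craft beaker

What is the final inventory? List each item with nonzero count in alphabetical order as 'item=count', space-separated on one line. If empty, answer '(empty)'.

Answer: beaker=2 clay=3 mithril=2 nickel=5 sprocket=2

Derivation:
After 1 (gather 4 nickel): nickel=4
After 2 (gather 5 clay): clay=5 nickel=4
After 3 (gather 3 nickel): clay=5 nickel=7
After 4 (craft sprocket): clay=4 nickel=6 sprocket=3
After 5 (craft sprocket): clay=3 nickel=5 sprocket=6
After 6 (gather 3 mithril): clay=3 mithril=3 nickel=5 sprocket=6
After 7 (craft beaker): beaker=2 clay=3 mithril=2 nickel=5 sprocket=2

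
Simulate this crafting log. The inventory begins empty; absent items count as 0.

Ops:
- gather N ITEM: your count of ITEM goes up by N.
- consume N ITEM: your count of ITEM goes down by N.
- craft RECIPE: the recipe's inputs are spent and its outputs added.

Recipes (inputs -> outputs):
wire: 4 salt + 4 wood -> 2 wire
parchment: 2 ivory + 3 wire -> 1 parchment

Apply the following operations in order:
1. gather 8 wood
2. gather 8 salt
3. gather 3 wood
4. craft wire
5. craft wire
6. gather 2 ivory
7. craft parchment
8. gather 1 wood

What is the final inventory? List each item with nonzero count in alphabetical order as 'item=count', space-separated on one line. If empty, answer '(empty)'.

Answer: parchment=1 wire=1 wood=4

Derivation:
After 1 (gather 8 wood): wood=8
After 2 (gather 8 salt): salt=8 wood=8
After 3 (gather 3 wood): salt=8 wood=11
After 4 (craft wire): salt=4 wire=2 wood=7
After 5 (craft wire): wire=4 wood=3
After 6 (gather 2 ivory): ivory=2 wire=4 wood=3
After 7 (craft parchment): parchment=1 wire=1 wood=3
After 8 (gather 1 wood): parchment=1 wire=1 wood=4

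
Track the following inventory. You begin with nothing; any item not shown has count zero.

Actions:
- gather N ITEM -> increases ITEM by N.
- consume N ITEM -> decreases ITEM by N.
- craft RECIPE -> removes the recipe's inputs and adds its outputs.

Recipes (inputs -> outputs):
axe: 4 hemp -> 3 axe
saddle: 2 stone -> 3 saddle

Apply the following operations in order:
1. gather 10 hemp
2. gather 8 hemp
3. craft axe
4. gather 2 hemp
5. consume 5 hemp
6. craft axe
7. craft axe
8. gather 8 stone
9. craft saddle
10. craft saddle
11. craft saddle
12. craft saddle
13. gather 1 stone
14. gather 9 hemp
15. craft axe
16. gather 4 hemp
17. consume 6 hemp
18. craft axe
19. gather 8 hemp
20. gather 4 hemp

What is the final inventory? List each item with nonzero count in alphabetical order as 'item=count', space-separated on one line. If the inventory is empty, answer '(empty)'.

After 1 (gather 10 hemp): hemp=10
After 2 (gather 8 hemp): hemp=18
After 3 (craft axe): axe=3 hemp=14
After 4 (gather 2 hemp): axe=3 hemp=16
After 5 (consume 5 hemp): axe=3 hemp=11
After 6 (craft axe): axe=6 hemp=7
After 7 (craft axe): axe=9 hemp=3
After 8 (gather 8 stone): axe=9 hemp=3 stone=8
After 9 (craft saddle): axe=9 hemp=3 saddle=3 stone=6
After 10 (craft saddle): axe=9 hemp=3 saddle=6 stone=4
After 11 (craft saddle): axe=9 hemp=3 saddle=9 stone=2
After 12 (craft saddle): axe=9 hemp=3 saddle=12
After 13 (gather 1 stone): axe=9 hemp=3 saddle=12 stone=1
After 14 (gather 9 hemp): axe=9 hemp=12 saddle=12 stone=1
After 15 (craft axe): axe=12 hemp=8 saddle=12 stone=1
After 16 (gather 4 hemp): axe=12 hemp=12 saddle=12 stone=1
After 17 (consume 6 hemp): axe=12 hemp=6 saddle=12 stone=1
After 18 (craft axe): axe=15 hemp=2 saddle=12 stone=1
After 19 (gather 8 hemp): axe=15 hemp=10 saddle=12 stone=1
After 20 (gather 4 hemp): axe=15 hemp=14 saddle=12 stone=1

Answer: axe=15 hemp=14 saddle=12 stone=1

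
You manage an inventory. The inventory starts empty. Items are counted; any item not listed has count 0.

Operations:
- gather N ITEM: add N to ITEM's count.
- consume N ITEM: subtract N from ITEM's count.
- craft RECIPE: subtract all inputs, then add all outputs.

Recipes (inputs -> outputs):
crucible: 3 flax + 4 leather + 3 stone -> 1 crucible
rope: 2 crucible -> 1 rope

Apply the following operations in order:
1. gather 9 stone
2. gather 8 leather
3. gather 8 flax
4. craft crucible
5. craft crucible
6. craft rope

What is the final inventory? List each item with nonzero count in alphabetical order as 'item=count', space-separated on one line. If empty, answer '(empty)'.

Answer: flax=2 rope=1 stone=3

Derivation:
After 1 (gather 9 stone): stone=9
After 2 (gather 8 leather): leather=8 stone=9
After 3 (gather 8 flax): flax=8 leather=8 stone=9
After 4 (craft crucible): crucible=1 flax=5 leather=4 stone=6
After 5 (craft crucible): crucible=2 flax=2 stone=3
After 6 (craft rope): flax=2 rope=1 stone=3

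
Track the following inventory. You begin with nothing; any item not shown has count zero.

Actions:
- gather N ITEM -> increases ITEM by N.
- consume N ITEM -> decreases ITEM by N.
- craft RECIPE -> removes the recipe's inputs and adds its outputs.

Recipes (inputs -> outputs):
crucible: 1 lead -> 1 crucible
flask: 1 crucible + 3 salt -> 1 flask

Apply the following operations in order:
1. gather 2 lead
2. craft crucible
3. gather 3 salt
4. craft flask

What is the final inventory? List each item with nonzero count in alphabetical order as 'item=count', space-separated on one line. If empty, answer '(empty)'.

Answer: flask=1 lead=1

Derivation:
After 1 (gather 2 lead): lead=2
After 2 (craft crucible): crucible=1 lead=1
After 3 (gather 3 salt): crucible=1 lead=1 salt=3
After 4 (craft flask): flask=1 lead=1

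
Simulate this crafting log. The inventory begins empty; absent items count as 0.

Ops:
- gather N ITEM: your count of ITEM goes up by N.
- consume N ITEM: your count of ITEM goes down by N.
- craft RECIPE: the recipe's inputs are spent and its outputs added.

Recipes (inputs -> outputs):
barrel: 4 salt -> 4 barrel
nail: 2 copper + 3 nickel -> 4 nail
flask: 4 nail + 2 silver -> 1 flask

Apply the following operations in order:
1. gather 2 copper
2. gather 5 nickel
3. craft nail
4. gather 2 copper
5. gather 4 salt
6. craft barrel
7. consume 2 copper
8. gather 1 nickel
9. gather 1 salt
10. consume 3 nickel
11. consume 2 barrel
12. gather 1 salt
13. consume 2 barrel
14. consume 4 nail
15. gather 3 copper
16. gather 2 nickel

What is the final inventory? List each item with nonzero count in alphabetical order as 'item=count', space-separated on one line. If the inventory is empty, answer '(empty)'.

Answer: copper=3 nickel=2 salt=2

Derivation:
After 1 (gather 2 copper): copper=2
After 2 (gather 5 nickel): copper=2 nickel=5
After 3 (craft nail): nail=4 nickel=2
After 4 (gather 2 copper): copper=2 nail=4 nickel=2
After 5 (gather 4 salt): copper=2 nail=4 nickel=2 salt=4
After 6 (craft barrel): barrel=4 copper=2 nail=4 nickel=2
After 7 (consume 2 copper): barrel=4 nail=4 nickel=2
After 8 (gather 1 nickel): barrel=4 nail=4 nickel=3
After 9 (gather 1 salt): barrel=4 nail=4 nickel=3 salt=1
After 10 (consume 3 nickel): barrel=4 nail=4 salt=1
After 11 (consume 2 barrel): barrel=2 nail=4 salt=1
After 12 (gather 1 salt): barrel=2 nail=4 salt=2
After 13 (consume 2 barrel): nail=4 salt=2
After 14 (consume 4 nail): salt=2
After 15 (gather 3 copper): copper=3 salt=2
After 16 (gather 2 nickel): copper=3 nickel=2 salt=2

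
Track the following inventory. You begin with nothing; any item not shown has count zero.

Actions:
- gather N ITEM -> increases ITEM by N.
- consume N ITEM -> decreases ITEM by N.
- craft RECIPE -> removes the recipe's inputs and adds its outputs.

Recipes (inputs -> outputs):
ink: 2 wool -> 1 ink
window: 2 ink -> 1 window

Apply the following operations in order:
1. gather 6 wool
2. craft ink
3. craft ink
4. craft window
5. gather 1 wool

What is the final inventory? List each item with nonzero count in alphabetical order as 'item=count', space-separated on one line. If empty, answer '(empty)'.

Answer: window=1 wool=3

Derivation:
After 1 (gather 6 wool): wool=6
After 2 (craft ink): ink=1 wool=4
After 3 (craft ink): ink=2 wool=2
After 4 (craft window): window=1 wool=2
After 5 (gather 1 wool): window=1 wool=3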